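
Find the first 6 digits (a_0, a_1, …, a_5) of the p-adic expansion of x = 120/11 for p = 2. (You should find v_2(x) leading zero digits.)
(a_0, …, a_5) = (0, 0, 0, 1, 0, 1)

v_2(120/11) = 3, so a_0 = ... = a_2 = 0. Factor out: x = 2^3 · u with u = 15/11 a unit in ℤ_2. Expand u iteratively via a_{v+i} = u_i mod 2, u_{i+1} = (u_i − a_{v+i})/2:
  u_0 = 15/11;  a_3 = 1;  u_1 = (u_0 − 1)/2 = 2/11
  u_1 = 2/11;  a_4 = 0;  u_2 = (u_1 − 0)/2 = 1/11
  u_2 = 1/11;  a_5 = 1;  u_3 = (u_2 − 1)/2 = -5/11
Digits: (0, 0, 0, 1, 0, 1).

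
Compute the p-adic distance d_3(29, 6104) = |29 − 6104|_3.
d_3(29, 6104) = 1/243

Step 1 — x − y = 29 − 6104 = -6075. Step 2 — v_3(-6075) = 5 (factor: -6075 = −(3^5 · 25); the sign does not affect v_p). Step 3 — |x − y|_3 = 3^{-5} = 1/243.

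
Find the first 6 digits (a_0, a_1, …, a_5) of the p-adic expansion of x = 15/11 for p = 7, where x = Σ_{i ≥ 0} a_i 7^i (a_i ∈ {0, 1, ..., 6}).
(a_0, …, a_5) = (2, 5, 5, 3, 2, 6)

v_7(15/11) = 0 (numerator and denominator both coprime to 7), so x ∈ ℤ_7^×. Compute digits iteratively via a_i = x_i mod 7, x_{i+1} = (x_i − a_i)/7, with x_0 = x:
  x_0 = 15/11;  a_0 = 2;  x_1 = (x_0 − 2)/7 = -1/11
  x_1 = -1/11;  a_1 = 5;  x_2 = (x_1 − 5)/7 = -8/11
  x_2 = -8/11;  a_2 = 5;  x_3 = (x_2 − 5)/7 = -9/11
  x_3 = -9/11;  a_3 = 3;  x_4 = (x_3 − 3)/7 = -6/11
  x_4 = -6/11;  a_4 = 2;  x_5 = (x_4 − 2)/7 = -4/11
  x_5 = -4/11;  a_5 = 6;  x_6 = (x_5 − 6)/7 = -10/11
Digits: (2, 5, 5, 3, 2, 6).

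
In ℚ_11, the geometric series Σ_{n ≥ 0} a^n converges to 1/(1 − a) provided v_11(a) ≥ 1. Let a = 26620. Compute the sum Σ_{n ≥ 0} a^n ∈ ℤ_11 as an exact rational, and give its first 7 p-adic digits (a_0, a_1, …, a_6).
Σ a^n = 1/(1 − a) = -1/26619;  first 7 digits = (1, 0, 0, 9, 1, 0, 4)

v_11(a) = 3 ≥ 1, so the series converges in ℤ_11 to 1/(1 − a) = 1/(1 − 26620) = -1/26619. Expand this rational in ℤ_11: compute digits iteratively via d_i = x_i mod 11, x_{i+1} = (x_i − d_i)/11. The first 7 digits are (1, 0, 0, 9, 1, 0, 4).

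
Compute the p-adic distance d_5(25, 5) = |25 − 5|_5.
d_5(25, 5) = 1/5

Step 1 — x − y = 25 − 5 = 20. Step 2 — v_5(20) = 1 (factor: 20 = (5^1 · 4); the sign does not affect v_p). Step 3 — |x − y|_5 = 5^{-1} = 1/5.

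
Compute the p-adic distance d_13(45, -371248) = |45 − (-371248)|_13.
d_13(45, -371248) = 1/371293

Step 1 — x − y = 45 − (-371248) = 371293. Step 2 — v_13(371293) = 5 (factor: 371293 = (13^5 · 1); the sign does not affect v_p). Step 3 — |x − y|_13 = 13^{-5} = 1/371293.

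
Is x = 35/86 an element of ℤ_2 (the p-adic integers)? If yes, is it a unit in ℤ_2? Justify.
x ∉ ℤ_2 (v_2(x) = -1 < 0)

ℤ_2 = {x ∈ ℚ_2 : v_2(x) ≥ 0} and ℤ_2^× = {x ∈ ℤ_2 : v_2(x) = 0}. Here v_2(35/86) = v_2(num) − v_2(den) = -1; compare against these criteria.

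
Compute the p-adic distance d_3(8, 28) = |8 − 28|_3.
d_3(8, 28) = 1

Step 1 — x − y = 8 − 28 = -20. Step 2 — v_3(-20) = 0 (factor: -20 = −(3^0 · 20); the sign does not affect v_p). Step 3 — |x − y|_3 = 3^{0} = 1.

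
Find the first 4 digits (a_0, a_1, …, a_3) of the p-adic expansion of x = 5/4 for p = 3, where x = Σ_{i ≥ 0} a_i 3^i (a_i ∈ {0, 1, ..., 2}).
(a_0, …, a_3) = (2, 2, 0, 2)

v_3(5/4) = 0 (numerator and denominator both coprime to 3), so x ∈ ℤ_3^×. Compute digits iteratively via a_i = x_i mod 3, x_{i+1} = (x_i − a_i)/3, with x_0 = x:
  x_0 = 5/4;  a_0 = 2;  x_1 = (x_0 − 2)/3 = -1/4
  x_1 = -1/4;  a_1 = 2;  x_2 = (x_1 − 2)/3 = -3/4
  x_2 = -3/4;  a_2 = 0;  x_3 = (x_2 − 0)/3 = -1/4
  x_3 = -1/4;  a_3 = 2;  x_4 = (x_3 − 2)/3 = -3/4
Digits: (2, 2, 0, 2).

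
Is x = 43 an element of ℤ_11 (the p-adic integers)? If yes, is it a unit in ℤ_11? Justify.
x ∈ ℤ_11^× (unit); v_11(x) = 0

ℤ_11 = {x ∈ ℚ_11 : v_11(x) ≥ 0} and ℤ_11^× = {x ∈ ℤ_11 : v_11(x) = 0}. Here v_11(43) = v_11(num) − v_11(den) = 0; compare against these criteria.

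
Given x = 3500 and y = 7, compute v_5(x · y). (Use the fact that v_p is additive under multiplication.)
v_5(24500) = 3

v_p(x) = 3 (factor: 3500 = 5^3 · 28); v_p(y) = 0 (factor: 7 = 5^0 · 7). Additivity: v_p(xy) = v_p(x) + v_p(y) = 3 + 0 = 3. (Direct check: xy = 24500 = 5^3 · (196).)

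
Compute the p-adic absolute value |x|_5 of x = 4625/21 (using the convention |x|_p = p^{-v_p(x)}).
|4625/21|_5 = 1/125

Step 1 — compute v_5(x) by factoring powers of 5 out of the numerator and denominator: v_5(4625/21) = 3. Step 2 — apply |x|_p = p^{-v_p(x)} = 5^{-3} = 1/125.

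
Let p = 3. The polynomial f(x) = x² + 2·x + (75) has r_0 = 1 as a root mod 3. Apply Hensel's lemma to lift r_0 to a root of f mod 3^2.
r_1 = 4 (mod 9)

Hensel: r_{i+1} = r_i − f(r_i)·(f′(r_i))^{-1} mod 3^{i+2}, f′(x) = 2x + 2. Iterate:
  r_0 = 1 (mod 3)
  r_1 = 4 (mod 9)
Final: r = 4 satisfies f(r) ≡ 0 mod 3^2.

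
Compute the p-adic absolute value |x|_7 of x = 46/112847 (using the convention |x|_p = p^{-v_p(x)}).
|46/112847|_7 = 2401

Step 1 — compute v_7(x) by factoring powers of 7 out of the numerator and denominator: v_7(46/112847) = -4. Step 2 — apply |x|_p = p^{-v_p(x)} = 7^{4} = 2401.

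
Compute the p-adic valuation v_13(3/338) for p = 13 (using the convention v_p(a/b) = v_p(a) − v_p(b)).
v_13(3/338) = -2

Factor powers of 13 from the numerator and denominator of the reduced fraction: 3 = 13^0 · 3 and 338 = 13^2 · 2. Apply v_p(a/b) = v_p(a) − v_p(b): v_13(3/338) = 0 − 2 = -2.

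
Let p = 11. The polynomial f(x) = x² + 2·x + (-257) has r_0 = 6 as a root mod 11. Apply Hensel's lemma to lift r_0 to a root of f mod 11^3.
r_2 = 963 (mod 1331)

Hensel: r_{i+1} = r_i − f(r_i)·(f′(r_i))^{-1} mod 11^{i+2}, f′(x) = 2x + 2. Iterate:
  r_0 = 6 (mod 11)
  r_1 = 116 (mod 121)
  r_2 = 963 (mod 1331)
Final: r = 963 satisfies f(r) ≡ 0 mod 11^3.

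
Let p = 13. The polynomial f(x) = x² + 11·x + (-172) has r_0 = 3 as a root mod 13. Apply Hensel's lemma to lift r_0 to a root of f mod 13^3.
r_2 = 627 (mod 2197)

Hensel: r_{i+1} = r_i − f(r_i)·(f′(r_i))^{-1} mod 13^{i+2}, f′(x) = 2x + 11. Iterate:
  r_0 = 3 (mod 13)
  r_1 = 120 (mod 169)
  r_2 = 627 (mod 2197)
Final: r = 627 satisfies f(r) ≡ 0 mod 13^3.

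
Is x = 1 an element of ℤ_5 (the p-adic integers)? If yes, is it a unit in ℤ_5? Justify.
x ∈ ℤ_5^× (unit); v_5(x) = 0

ℤ_5 = {x ∈ ℚ_5 : v_5(x) ≥ 0} and ℤ_5^× = {x ∈ ℤ_5 : v_5(x) = 0}. Here v_5(1) = v_5(num) − v_5(den) = 0; compare against these criteria.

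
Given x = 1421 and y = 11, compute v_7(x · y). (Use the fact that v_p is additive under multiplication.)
v_7(15631) = 2

v_p(x) = 2 (factor: 1421 = 7^2 · 29); v_p(y) = 0 (factor: 11 = 7^0 · 11). Additivity: v_p(xy) = v_p(x) + v_p(y) = 2 + 0 = 2. (Direct check: xy = 15631 = 7^2 · (319).)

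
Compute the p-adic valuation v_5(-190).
v_5(-190) = 1

v_5(n) is the largest exponent k such that 5^k divides n. Factor out: -190 = -5^1 · 38. (Sign doesn't affect v_p.) So v_5(-190) = 1.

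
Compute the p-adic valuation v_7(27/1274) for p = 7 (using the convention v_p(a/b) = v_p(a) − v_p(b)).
v_7(27/1274) = -2

Factor powers of 7 from the numerator and denominator of the reduced fraction: 27 = 7^0 · 27 and 1274 = 7^2 · 26. Apply v_p(a/b) = v_p(a) − v_p(b): v_7(27/1274) = 0 − 2 = -2.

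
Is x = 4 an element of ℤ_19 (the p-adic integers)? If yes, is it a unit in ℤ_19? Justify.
x ∈ ℤ_19^× (unit); v_19(x) = 0

ℤ_19 = {x ∈ ℚ_19 : v_19(x) ≥ 0} and ℤ_19^× = {x ∈ ℤ_19 : v_19(x) = 0}. Here v_19(4) = v_19(num) − v_19(den) = 0; compare against these criteria.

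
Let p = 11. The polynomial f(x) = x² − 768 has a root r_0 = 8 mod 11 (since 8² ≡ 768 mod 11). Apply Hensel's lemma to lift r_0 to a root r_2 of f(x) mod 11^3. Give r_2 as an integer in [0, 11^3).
r_2 = 1262 (mod 1331)

Hensel's recurrence: r_{i+1} = r_i − f(r_i)·(f′(r_i))^{-1} mod 11^{i+2}, with f′(x) = 2x. Iterate:
  r_0 = 8 (mod 11)
  r_1 = 52 (mod 121)
  r_2 = 1262 (mod 1331)
Final: r_2 = 1262, and one checks f(r_2) ≡ 0 mod 11^3.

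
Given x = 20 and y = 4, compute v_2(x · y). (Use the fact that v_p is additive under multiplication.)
v_2(80) = 4

v_p(x) = 2 (factor: 20 = 2^2 · 5); v_p(y) = 2 (factor: 4 = 2^2 · 1). Additivity: v_p(xy) = v_p(x) + v_p(y) = 2 + 2 = 4. (Direct check: xy = 80 = 2^4 · (5).)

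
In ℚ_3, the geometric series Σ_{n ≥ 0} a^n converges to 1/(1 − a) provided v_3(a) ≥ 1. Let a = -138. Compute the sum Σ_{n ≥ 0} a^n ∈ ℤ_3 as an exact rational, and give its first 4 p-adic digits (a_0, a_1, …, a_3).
Σ a^n = 1/(1 − a) = 1/139;  first 4 digits = (1, 2, 0, 0)

v_3(a) = 1 ≥ 1, so the series converges in ℤ_3 to 1/(1 − a) = 1/(1 − (-138)) = 1/139. Expand this rational in ℤ_3: compute digits iteratively via d_i = x_i mod 3, x_{i+1} = (x_i − d_i)/3. The first 4 digits are (1, 2, 0, 0).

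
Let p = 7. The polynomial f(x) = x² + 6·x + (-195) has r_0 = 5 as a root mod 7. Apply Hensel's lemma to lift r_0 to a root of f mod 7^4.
r_3 = 222 (mod 2401)

Hensel: r_{i+1} = r_i − f(r_i)·(f′(r_i))^{-1} mod 7^{i+2}, f′(x) = 2x + 6. Iterate:
  r_0 = 5 (mod 7)
  r_1 = 26 (mod 49)
  r_2 = 222 (mod 343)
  r_3 = 222 (mod 2401)
Final: r = 222 satisfies f(r) ≡ 0 mod 7^4.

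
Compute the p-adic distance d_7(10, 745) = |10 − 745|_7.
d_7(10, 745) = 1/49

Step 1 — x − y = 10 − 745 = -735. Step 2 — v_7(-735) = 2 (factor: -735 = −(7^2 · 15); the sign does not affect v_p). Step 3 — |x − y|_7 = 7^{-2} = 1/49.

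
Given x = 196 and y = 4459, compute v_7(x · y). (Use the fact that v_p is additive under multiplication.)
v_7(873964) = 5

v_p(x) = 2 (factor: 196 = 7^2 · 4); v_p(y) = 3 (factor: 4459 = 7^3 · 13). Additivity: v_p(xy) = v_p(x) + v_p(y) = 2 + 3 = 5. (Direct check: xy = 873964 = 7^5 · (52).)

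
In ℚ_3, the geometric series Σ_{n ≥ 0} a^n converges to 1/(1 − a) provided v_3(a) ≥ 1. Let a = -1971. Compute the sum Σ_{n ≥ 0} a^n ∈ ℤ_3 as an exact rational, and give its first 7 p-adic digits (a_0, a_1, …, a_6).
Σ a^n = 1/(1 − a) = 1/1972;  first 7 digits = (1, 0, 0, 2, 2, 0, 1)

v_3(a) = 3 ≥ 1, so the series converges in ℤ_3 to 1/(1 − a) = 1/(1 − (-1971)) = 1/1972. Expand this rational in ℤ_3: compute digits iteratively via d_i = x_i mod 3, x_{i+1} = (x_i − d_i)/3. The first 7 digits are (1, 0, 0, 2, 2, 0, 1).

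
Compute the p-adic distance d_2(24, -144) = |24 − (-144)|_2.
d_2(24, -144) = 1/8

Step 1 — x − y = 24 − (-144) = 168. Step 2 — v_2(168) = 3 (factor: 168 = (2^3 · 21); the sign does not affect v_p). Step 3 — |x − y|_2 = 2^{-3} = 1/8.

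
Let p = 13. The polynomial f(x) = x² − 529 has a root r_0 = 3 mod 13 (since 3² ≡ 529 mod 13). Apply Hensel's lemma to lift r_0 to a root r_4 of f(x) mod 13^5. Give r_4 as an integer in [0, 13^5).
r_4 = 371270 (mod 371293)

Hensel's recurrence: r_{i+1} = r_i − f(r_i)·(f′(r_i))^{-1} mod 13^{i+2}, with f′(x) = 2x. Iterate:
  r_0 = 3 (mod 13)
  r_1 = 146 (mod 169)
  r_2 = 2174 (mod 2197)
  r_3 = 28538 (mod 28561)
  r_4 = 371270 (mod 371293)
Final: r_4 = 371270, and one checks f(r_4) ≡ 0 mod 13^5.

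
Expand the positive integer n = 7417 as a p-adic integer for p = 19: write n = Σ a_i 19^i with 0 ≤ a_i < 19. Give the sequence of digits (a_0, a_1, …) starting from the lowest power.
(a_0, a_1, …) = (7, 10, 1, 1)

Repeated division by 19 gives the digits low-to-high: 7417 = 7 + 10·19^1 + 1·19^2 + 1·19^3. Digit sequence: (7, 10, 1, 1).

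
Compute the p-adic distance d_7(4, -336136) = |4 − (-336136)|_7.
d_7(4, -336136) = 1/16807

Step 1 — x − y = 4 − (-336136) = 336140. Step 2 — v_7(336140) = 5 (factor: 336140 = (7^5 · 20); the sign does not affect v_p). Step 3 — |x − y|_7 = 7^{-5} = 1/16807.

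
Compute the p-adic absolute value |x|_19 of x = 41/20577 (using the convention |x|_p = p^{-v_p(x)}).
|41/20577|_19 = 6859

Step 1 — compute v_19(x) by factoring powers of 19 out of the numerator and denominator: v_19(41/20577) = -3. Step 2 — apply |x|_p = p^{-v_p(x)} = 19^{3} = 6859.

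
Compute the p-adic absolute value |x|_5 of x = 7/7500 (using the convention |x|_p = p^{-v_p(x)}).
|7/7500|_5 = 625

Step 1 — compute v_5(x) by factoring powers of 5 out of the numerator and denominator: v_5(7/7500) = -4. Step 2 — apply |x|_p = p^{-v_p(x)} = 5^{4} = 625.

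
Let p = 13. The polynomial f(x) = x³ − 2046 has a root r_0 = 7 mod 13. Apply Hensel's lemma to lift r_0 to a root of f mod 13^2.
r_1 = 137 (mod 169)

Hensel: r_{i+1} = r_i − f(r_i)/f′(r_i) mod 13^{i+2}, where f′(x) = 3x². Iterate:
  r_0 = 7 (mod 13)
  r_1 = 137 (mod 169)
Final: r = 137 with f(r) ≡ 0 mod 13^2.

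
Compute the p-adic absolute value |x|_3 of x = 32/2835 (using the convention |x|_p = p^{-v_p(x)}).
|32/2835|_3 = 81

Step 1 — compute v_3(x) by factoring powers of 3 out of the numerator and denominator: v_3(32/2835) = -4. Step 2 — apply |x|_p = p^{-v_p(x)} = 3^{4} = 81.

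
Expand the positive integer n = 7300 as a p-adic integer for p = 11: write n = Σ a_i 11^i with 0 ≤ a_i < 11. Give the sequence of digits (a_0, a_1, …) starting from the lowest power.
(a_0, a_1, …) = (7, 3, 5, 5)

Repeated division by 11 gives the digits low-to-high: 7300 = 7 + 3·11^1 + 5·11^2 + 5·11^3. Digit sequence: (7, 3, 5, 5).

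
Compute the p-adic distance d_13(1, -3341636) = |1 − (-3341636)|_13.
d_13(1, -3341636) = 1/371293

Step 1 — x − y = 1 − (-3341636) = 3341637. Step 2 — v_13(3341637) = 5 (factor: 3341637 = (13^5 · 9); the sign does not affect v_p). Step 3 — |x − y|_13 = 13^{-5} = 1/371293.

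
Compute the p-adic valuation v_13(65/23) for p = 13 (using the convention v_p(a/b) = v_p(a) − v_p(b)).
v_13(65/23) = 1

Factor powers of 13 from the numerator and denominator of the reduced fraction: 65 = 13^1 · 5 and 23 = 13^0 · 23. Apply v_p(a/b) = v_p(a) − v_p(b): v_13(65/23) = 1 − 0 = 1.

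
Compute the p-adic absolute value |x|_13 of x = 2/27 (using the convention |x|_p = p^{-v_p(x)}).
|2/27|_13 = 1

Step 1 — compute v_13(x) by factoring powers of 13 out of the numerator and denominator: v_13(2/27) = 0. Step 2 — apply |x|_p = p^{-v_p(x)} = 13^{0} = 1.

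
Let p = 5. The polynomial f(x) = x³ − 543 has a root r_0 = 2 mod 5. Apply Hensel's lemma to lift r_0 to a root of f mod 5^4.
r_3 = 357 (mod 625)

Hensel: r_{i+1} = r_i − f(r_i)/f′(r_i) mod 5^{i+2}, where f′(x) = 3x². Iterate:
  r_0 = 2 (mod 5)
  r_1 = 7 (mod 25)
  r_2 = 107 (mod 125)
  r_3 = 357 (mod 625)
Final: r = 357 with f(r) ≡ 0 mod 5^4.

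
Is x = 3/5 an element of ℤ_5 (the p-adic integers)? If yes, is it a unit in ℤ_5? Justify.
x ∉ ℤ_5 (v_5(x) = -1 < 0)

ℤ_5 = {x ∈ ℚ_5 : v_5(x) ≥ 0} and ℤ_5^× = {x ∈ ℤ_5 : v_5(x) = 0}. Here v_5(3/5) = v_5(num) − v_5(den) = -1; compare against these criteria.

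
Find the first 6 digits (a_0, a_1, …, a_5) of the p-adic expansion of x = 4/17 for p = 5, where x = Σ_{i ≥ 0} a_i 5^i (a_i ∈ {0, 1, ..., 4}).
(a_0, …, a_5) = (2, 2, 1, 0, 2, 4)

v_5(4/17) = 0 (numerator and denominator both coprime to 5), so x ∈ ℤ_5^×. Compute digits iteratively via a_i = x_i mod 5, x_{i+1} = (x_i − a_i)/5, with x_0 = x:
  x_0 = 4/17;  a_0 = 2;  x_1 = (x_0 − 2)/5 = -6/17
  x_1 = -6/17;  a_1 = 2;  x_2 = (x_1 − 2)/5 = -8/17
  x_2 = -8/17;  a_2 = 1;  x_3 = (x_2 − 1)/5 = -5/17
  x_3 = -5/17;  a_3 = 0;  x_4 = (x_3 − 0)/5 = -1/17
  x_4 = -1/17;  a_4 = 2;  x_5 = (x_4 − 2)/5 = -7/17
  x_5 = -7/17;  a_5 = 4;  x_6 = (x_5 − 4)/5 = -15/17
Digits: (2, 2, 1, 0, 2, 4).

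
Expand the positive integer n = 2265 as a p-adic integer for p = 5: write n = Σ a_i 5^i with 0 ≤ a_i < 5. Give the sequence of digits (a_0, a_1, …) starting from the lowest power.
(a_0, a_1, …) = (0, 3, 0, 3, 3)

Repeated division by 5 gives the digits low-to-high: 2265 = 3·5^1 + 3·5^3 + 3·5^4. Digit sequence: (0, 3, 0, 3, 3).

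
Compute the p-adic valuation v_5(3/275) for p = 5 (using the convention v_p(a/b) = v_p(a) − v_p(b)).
v_5(3/275) = -2

Factor powers of 5 from the numerator and denominator of the reduced fraction: 3 = 5^0 · 3 and 275 = 5^2 · 11. Apply v_p(a/b) = v_p(a) − v_p(b): v_5(3/275) = 0 − 2 = -2.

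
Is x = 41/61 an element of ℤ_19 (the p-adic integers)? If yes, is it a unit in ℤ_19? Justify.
x ∈ ℤ_19^× (unit); v_19(x) = 0

ℤ_19 = {x ∈ ℚ_19 : v_19(x) ≥ 0} and ℤ_19^× = {x ∈ ℤ_19 : v_19(x) = 0}. Here v_19(41/61) = v_19(num) − v_19(den) = 0; compare against these criteria.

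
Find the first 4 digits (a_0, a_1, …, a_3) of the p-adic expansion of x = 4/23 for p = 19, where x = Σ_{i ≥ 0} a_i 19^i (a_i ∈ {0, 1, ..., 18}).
(a_0, …, a_3) = (1, 14, 10, 11)

v_19(4/23) = 0 (numerator and denominator both coprime to 19), so x ∈ ℤ_19^×. Compute digits iteratively via a_i = x_i mod 19, x_{i+1} = (x_i − a_i)/19, with x_0 = x:
  x_0 = 4/23;  a_0 = 1;  x_1 = (x_0 − 1)/19 = -1/23
  x_1 = -1/23;  a_1 = 14;  x_2 = (x_1 − 14)/19 = -17/23
  x_2 = -17/23;  a_2 = 10;  x_3 = (x_2 − 10)/19 = -13/23
  x_3 = -13/23;  a_3 = 11;  x_4 = (x_3 − 11)/19 = -14/23
Digits: (1, 14, 10, 11).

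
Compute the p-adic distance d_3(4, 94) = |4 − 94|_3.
d_3(4, 94) = 1/9

Step 1 — x − y = 4 − 94 = -90. Step 2 — v_3(-90) = 2 (factor: -90 = −(3^2 · 10); the sign does not affect v_p). Step 3 — |x − y|_3 = 3^{-2} = 1/9.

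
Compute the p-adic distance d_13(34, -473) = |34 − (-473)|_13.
d_13(34, -473) = 1/169

Step 1 — x − y = 34 − (-473) = 507. Step 2 — v_13(507) = 2 (factor: 507 = (13^2 · 3); the sign does not affect v_p). Step 3 — |x − y|_13 = 13^{-2} = 1/169.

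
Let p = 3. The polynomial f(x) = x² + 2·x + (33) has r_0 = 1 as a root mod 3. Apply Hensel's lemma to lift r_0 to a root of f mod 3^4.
r_3 = 73 (mod 81)

Hensel: r_{i+1} = r_i − f(r_i)·(f′(r_i))^{-1} mod 3^{i+2}, f′(x) = 2x + 2. Iterate:
  r_0 = 1 (mod 3)
  r_1 = 1 (mod 9)
  r_2 = 19 (mod 27)
  r_3 = 73 (mod 81)
Final: r = 73 satisfies f(r) ≡ 0 mod 3^4.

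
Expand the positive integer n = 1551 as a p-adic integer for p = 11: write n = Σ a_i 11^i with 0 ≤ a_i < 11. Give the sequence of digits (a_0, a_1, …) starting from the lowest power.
(a_0, a_1, …) = (0, 9, 1, 1)

Repeated division by 11 gives the digits low-to-high: 1551 = 9·11^1 + 1·11^2 + 1·11^3. Digit sequence: (0, 9, 1, 1).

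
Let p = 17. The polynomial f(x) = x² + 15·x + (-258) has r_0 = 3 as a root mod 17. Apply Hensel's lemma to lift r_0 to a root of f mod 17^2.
r_1 = 54 (mod 289)

Hensel: r_{i+1} = r_i − f(r_i)·(f′(r_i))^{-1} mod 17^{i+2}, f′(x) = 2x + 15. Iterate:
  r_0 = 3 (mod 17)
  r_1 = 54 (mod 289)
Final: r = 54 satisfies f(r) ≡ 0 mod 17^2.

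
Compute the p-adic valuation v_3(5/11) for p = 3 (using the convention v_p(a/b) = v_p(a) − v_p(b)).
v_3(5/11) = 0

Factor powers of 3 from the numerator and denominator of the reduced fraction: 5 = 3^0 · 5 and 11 = 3^0 · 11. Apply v_p(a/b) = v_p(a) − v_p(b): v_3(5/11) = 0 − 0 = 0.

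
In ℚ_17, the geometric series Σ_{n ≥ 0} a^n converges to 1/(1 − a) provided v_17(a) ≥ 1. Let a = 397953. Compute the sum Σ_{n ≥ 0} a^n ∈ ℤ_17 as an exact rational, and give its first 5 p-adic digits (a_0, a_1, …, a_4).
Σ a^n = 1/(1 − a) = -1/397952;  first 5 digits = (1, 0, 0, 13, 4)

v_17(a) = 3 ≥ 1, so the series converges in ℤ_17 to 1/(1 − a) = 1/(1 − 397953) = -1/397952. Expand this rational in ℤ_17: compute digits iteratively via d_i = x_i mod 17, x_{i+1} = (x_i − d_i)/17. The first 5 digits are (1, 0, 0, 13, 4).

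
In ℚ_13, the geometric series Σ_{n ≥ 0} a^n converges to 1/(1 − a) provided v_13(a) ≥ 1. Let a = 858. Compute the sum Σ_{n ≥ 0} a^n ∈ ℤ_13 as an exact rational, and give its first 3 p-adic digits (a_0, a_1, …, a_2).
Σ a^n = 1/(1 − a) = -1/857;  first 3 digits = (1, 1, 6)

v_13(a) = 1 ≥ 1, so the series converges in ℤ_13 to 1/(1 − a) = 1/(1 − 858) = -1/857. Expand this rational in ℤ_13: compute digits iteratively via d_i = x_i mod 13, x_{i+1} = (x_i − d_i)/13. The first 3 digits are (1, 1, 6).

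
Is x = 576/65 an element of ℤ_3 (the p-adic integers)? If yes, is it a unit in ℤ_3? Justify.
x ∈ ℤ_3 but not a unit; v_3(x) = 2 > 0

ℤ_3 = {x ∈ ℚ_3 : v_3(x) ≥ 0} and ℤ_3^× = {x ∈ ℤ_3 : v_3(x) = 0}. Here v_3(576/65) = v_3(num) − v_3(den) = 2; compare against these criteria.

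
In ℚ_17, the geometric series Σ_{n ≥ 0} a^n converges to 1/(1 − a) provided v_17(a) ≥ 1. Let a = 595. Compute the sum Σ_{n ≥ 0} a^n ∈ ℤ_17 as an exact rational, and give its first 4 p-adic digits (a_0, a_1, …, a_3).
Σ a^n = 1/(1 − a) = -1/594;  first 4 digits = (1, 1, 3, 5)

v_17(a) = 1 ≥ 1, so the series converges in ℤ_17 to 1/(1 − a) = 1/(1 − 595) = -1/594. Expand this rational in ℤ_17: compute digits iteratively via d_i = x_i mod 17, x_{i+1} = (x_i − d_i)/17. The first 4 digits are (1, 1, 3, 5).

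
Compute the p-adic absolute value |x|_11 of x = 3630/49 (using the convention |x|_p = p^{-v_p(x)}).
|3630/49|_11 = 1/121

Step 1 — compute v_11(x) by factoring powers of 11 out of the numerator and denominator: v_11(3630/49) = 2. Step 2 — apply |x|_p = p^{-v_p(x)} = 11^{-2} = 1/121.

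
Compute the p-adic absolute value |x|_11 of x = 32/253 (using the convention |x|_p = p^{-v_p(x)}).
|32/253|_11 = 11

Step 1 — compute v_11(x) by factoring powers of 11 out of the numerator and denominator: v_11(32/253) = -1. Step 2 — apply |x|_p = p^{-v_p(x)} = 11^{1} = 11.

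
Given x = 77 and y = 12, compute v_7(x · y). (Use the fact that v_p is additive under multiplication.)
v_7(924) = 1

v_p(x) = 1 (factor: 77 = 7^1 · 11); v_p(y) = 0 (factor: 12 = 7^0 · 12). Additivity: v_p(xy) = v_p(x) + v_p(y) = 1 + 0 = 1. (Direct check: xy = 924 = 7^1 · (132).)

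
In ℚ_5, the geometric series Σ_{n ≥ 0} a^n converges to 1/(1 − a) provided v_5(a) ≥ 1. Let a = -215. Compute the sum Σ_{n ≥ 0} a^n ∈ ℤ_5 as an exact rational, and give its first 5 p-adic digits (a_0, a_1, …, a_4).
Σ a^n = 1/(1 − a) = 1/216;  first 5 digits = (1, 2, 0, 1, 3)

v_5(a) = 1 ≥ 1, so the series converges in ℤ_5 to 1/(1 − a) = 1/(1 − (-215)) = 1/216. Expand this rational in ℤ_5: compute digits iteratively via d_i = x_i mod 5, x_{i+1} = (x_i − d_i)/5. The first 5 digits are (1, 2, 0, 1, 3).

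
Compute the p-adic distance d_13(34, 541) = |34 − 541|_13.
d_13(34, 541) = 1/169

Step 1 — x − y = 34 − 541 = -507. Step 2 — v_13(-507) = 2 (factor: -507 = −(13^2 · 3); the sign does not affect v_p). Step 3 — |x − y|_13 = 13^{-2} = 1/169.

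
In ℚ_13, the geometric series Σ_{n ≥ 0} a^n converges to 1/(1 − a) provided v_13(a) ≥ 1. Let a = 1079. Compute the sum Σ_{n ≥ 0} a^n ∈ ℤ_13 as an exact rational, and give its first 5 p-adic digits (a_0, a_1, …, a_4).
Σ a^n = 1/(1 − a) = -1/1078;  first 5 digits = (1, 5, 5, 5, 7)

v_13(a) = 1 ≥ 1, so the series converges in ℤ_13 to 1/(1 − a) = 1/(1 − 1079) = -1/1078. Expand this rational in ℤ_13: compute digits iteratively via d_i = x_i mod 13, x_{i+1} = (x_i − d_i)/13. The first 5 digits are (1, 5, 5, 5, 7).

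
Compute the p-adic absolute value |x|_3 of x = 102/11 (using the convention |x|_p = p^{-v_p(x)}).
|102/11|_3 = 1/3

Step 1 — compute v_3(x) by factoring powers of 3 out of the numerator and denominator: v_3(102/11) = 1. Step 2 — apply |x|_p = p^{-v_p(x)} = 3^{-1} = 1/3.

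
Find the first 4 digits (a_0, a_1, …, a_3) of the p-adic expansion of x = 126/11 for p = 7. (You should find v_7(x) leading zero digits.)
(a_0, …, a_3) = (0, 1, 2, 1)

v_7(126/11) = 1, so a_0 = ... = a_0 = 0. Factor out: x = 7^1 · u with u = 18/11 a unit in ℤ_7. Expand u iteratively via a_{v+i} = u_i mod 7, u_{i+1} = (u_i − a_{v+i})/7:
  u_0 = 18/11;  a_1 = 1;  u_1 = (u_0 − 1)/7 = 1/11
  u_1 = 1/11;  a_2 = 2;  u_2 = (u_1 − 2)/7 = -3/11
  u_2 = -3/11;  a_3 = 1;  u_3 = (u_2 − 1)/7 = -2/11
Digits: (0, 1, 2, 1).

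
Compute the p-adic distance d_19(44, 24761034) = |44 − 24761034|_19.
d_19(44, 24761034) = 1/2476099

Step 1 — x − y = 44 − 24761034 = -24760990. Step 2 — v_19(-24760990) = 5 (factor: -24760990 = −(19^5 · 10); the sign does not affect v_p). Step 3 — |x − y|_19 = 19^{-5} = 1/2476099.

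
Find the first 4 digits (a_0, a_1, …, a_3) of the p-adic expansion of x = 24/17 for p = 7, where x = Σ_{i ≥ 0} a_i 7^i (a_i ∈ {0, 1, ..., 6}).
(a_0, …, a_3) = (1, 5, 3, 4)

v_7(24/17) = 0 (numerator and denominator both coprime to 7), so x ∈ ℤ_7^×. Compute digits iteratively via a_i = x_i mod 7, x_{i+1} = (x_i − a_i)/7, with x_0 = x:
  x_0 = 24/17;  a_0 = 1;  x_1 = (x_0 − 1)/7 = 1/17
  x_1 = 1/17;  a_1 = 5;  x_2 = (x_1 − 5)/7 = -12/17
  x_2 = -12/17;  a_2 = 3;  x_3 = (x_2 − 3)/7 = -9/17
  x_3 = -9/17;  a_3 = 4;  x_4 = (x_3 − 4)/7 = -11/17
Digits: (1, 5, 3, 4).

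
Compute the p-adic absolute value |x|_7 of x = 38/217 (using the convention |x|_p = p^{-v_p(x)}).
|38/217|_7 = 7

Step 1 — compute v_7(x) by factoring powers of 7 out of the numerator and denominator: v_7(38/217) = -1. Step 2 — apply |x|_p = p^{-v_p(x)} = 7^{1} = 7.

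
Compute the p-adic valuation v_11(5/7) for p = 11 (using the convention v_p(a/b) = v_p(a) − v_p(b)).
v_11(5/7) = 0

Factor powers of 11 from the numerator and denominator of the reduced fraction: 5 = 11^0 · 5 and 7 = 11^0 · 7. Apply v_p(a/b) = v_p(a) − v_p(b): v_11(5/7) = 0 − 0 = 0.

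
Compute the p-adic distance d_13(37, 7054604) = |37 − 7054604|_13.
d_13(37, 7054604) = 1/371293

Step 1 — x − y = 37 − 7054604 = -7054567. Step 2 — v_13(-7054567) = 5 (factor: -7054567 = −(13^5 · 19); the sign does not affect v_p). Step 3 — |x − y|_13 = 13^{-5} = 1/371293.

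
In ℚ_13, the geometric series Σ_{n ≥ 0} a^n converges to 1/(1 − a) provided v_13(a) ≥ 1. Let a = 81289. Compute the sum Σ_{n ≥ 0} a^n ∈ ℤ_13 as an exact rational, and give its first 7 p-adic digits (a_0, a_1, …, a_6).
Σ a^n = 1/(1 − a) = -1/81288;  first 7 digits = (1, 0, 0, 11, 2, 0, 4)

v_13(a) = 3 ≥ 1, so the series converges in ℤ_13 to 1/(1 − a) = 1/(1 − 81289) = -1/81288. Expand this rational in ℤ_13: compute digits iteratively via d_i = x_i mod 13, x_{i+1} = (x_i − d_i)/13. The first 7 digits are (1, 0, 0, 11, 2, 0, 4).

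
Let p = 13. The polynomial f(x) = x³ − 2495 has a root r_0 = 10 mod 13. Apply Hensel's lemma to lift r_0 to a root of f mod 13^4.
r_3 = 6575 (mod 28561)

Hensel: r_{i+1} = r_i − f(r_i)/f′(r_i) mod 13^{i+2}, where f′(x) = 3x². Iterate:
  r_0 = 10 (mod 13)
  r_1 = 153 (mod 169)
  r_2 = 2181 (mod 2197)
  r_3 = 6575 (mod 28561)
Final: r = 6575 with f(r) ≡ 0 mod 13^4.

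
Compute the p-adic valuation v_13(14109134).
v_13(14109134) = 5

v_13(n) is the largest exponent k such that 13^k divides n. Factor out: 14109134 = 13^5 · 38. (Sign doesn't affect v_p.) So v_13(14109134) = 5.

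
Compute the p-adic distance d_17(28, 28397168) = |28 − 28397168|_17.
d_17(28, 28397168) = 1/1419857

Step 1 — x − y = 28 − 28397168 = -28397140. Step 2 — v_17(-28397140) = 5 (factor: -28397140 = −(17^5 · 20); the sign does not affect v_p). Step 3 — |x − y|_17 = 17^{-5} = 1/1419857.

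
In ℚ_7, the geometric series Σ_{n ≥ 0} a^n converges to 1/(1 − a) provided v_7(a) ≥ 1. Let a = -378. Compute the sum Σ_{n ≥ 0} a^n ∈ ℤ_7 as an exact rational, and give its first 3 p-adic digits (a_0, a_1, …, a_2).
Σ a^n = 1/(1 − a) = 1/379;  first 3 digits = (1, 2, 3)

v_7(a) = 1 ≥ 1, so the series converges in ℤ_7 to 1/(1 − a) = 1/(1 − (-378)) = 1/379. Expand this rational in ℤ_7: compute digits iteratively via d_i = x_i mod 7, x_{i+1} = (x_i − d_i)/7. The first 3 digits are (1, 2, 3).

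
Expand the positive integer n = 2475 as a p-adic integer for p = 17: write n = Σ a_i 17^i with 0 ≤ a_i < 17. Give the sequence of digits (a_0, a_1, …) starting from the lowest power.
(a_0, a_1, …) = (10, 9, 8)

Repeated division by 17 gives the digits low-to-high: 2475 = 10 + 9·17^1 + 8·17^2. Digit sequence: (10, 9, 8).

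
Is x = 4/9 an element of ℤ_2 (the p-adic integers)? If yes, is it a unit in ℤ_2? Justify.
x ∈ ℤ_2 but not a unit; v_2(x) = 2 > 0

ℤ_2 = {x ∈ ℚ_2 : v_2(x) ≥ 0} and ℤ_2^× = {x ∈ ℤ_2 : v_2(x) = 0}. Here v_2(4/9) = v_2(num) − v_2(den) = 2; compare against these criteria.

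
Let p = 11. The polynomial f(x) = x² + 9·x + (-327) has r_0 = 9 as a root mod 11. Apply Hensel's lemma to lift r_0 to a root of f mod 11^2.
r_1 = 42 (mod 121)

Hensel: r_{i+1} = r_i − f(r_i)·(f′(r_i))^{-1} mod 11^{i+2}, f′(x) = 2x + 9. Iterate:
  r_0 = 9 (mod 11)
  r_1 = 42 (mod 121)
Final: r = 42 satisfies f(r) ≡ 0 mod 11^2.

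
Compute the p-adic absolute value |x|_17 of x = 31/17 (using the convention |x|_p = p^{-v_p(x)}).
|31/17|_17 = 17

Step 1 — compute v_17(x) by factoring powers of 17 out of the numerator and denominator: v_17(31/17) = -1. Step 2 — apply |x|_p = p^{-v_p(x)} = 17^{1} = 17.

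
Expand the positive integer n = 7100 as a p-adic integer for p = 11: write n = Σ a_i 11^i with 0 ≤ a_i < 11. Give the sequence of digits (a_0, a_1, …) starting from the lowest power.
(a_0, a_1, …) = (5, 7, 3, 5)

Repeated division by 11 gives the digits low-to-high: 7100 = 5 + 7·11^1 + 3·11^2 + 5·11^3. Digit sequence: (5, 7, 3, 5).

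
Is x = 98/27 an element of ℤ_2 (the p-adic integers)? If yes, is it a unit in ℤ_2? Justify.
x ∈ ℤ_2 but not a unit; v_2(x) = 1 > 0

ℤ_2 = {x ∈ ℚ_2 : v_2(x) ≥ 0} and ℤ_2^× = {x ∈ ℤ_2 : v_2(x) = 0}. Here v_2(98/27) = v_2(num) − v_2(den) = 1; compare against these criteria.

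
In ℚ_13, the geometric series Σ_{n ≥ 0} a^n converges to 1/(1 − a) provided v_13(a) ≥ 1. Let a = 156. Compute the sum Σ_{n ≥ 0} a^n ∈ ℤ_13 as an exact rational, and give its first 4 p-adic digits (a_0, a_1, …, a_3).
Σ a^n = 1/(1 − a) = -1/155;  first 4 digits = (1, 12, 1, 10)

v_13(a) = 1 ≥ 1, so the series converges in ℤ_13 to 1/(1 − a) = 1/(1 − 156) = -1/155. Expand this rational in ℤ_13: compute digits iteratively via d_i = x_i mod 13, x_{i+1} = (x_i − d_i)/13. The first 4 digits are (1, 12, 1, 10).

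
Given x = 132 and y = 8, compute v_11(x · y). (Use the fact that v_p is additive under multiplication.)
v_11(1056) = 1

v_p(x) = 1 (factor: 132 = 11^1 · 12); v_p(y) = 0 (factor: 8 = 11^0 · 8). Additivity: v_p(xy) = v_p(x) + v_p(y) = 1 + 0 = 1. (Direct check: xy = 1056 = 11^1 · (96).)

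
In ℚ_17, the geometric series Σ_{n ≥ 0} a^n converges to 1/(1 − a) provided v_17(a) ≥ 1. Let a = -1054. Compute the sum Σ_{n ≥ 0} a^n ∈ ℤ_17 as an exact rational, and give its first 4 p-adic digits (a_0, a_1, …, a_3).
Σ a^n = 1/(1 − a) = 1/1055;  first 4 digits = (1, 6, 15, 16)

v_17(a) = 1 ≥ 1, so the series converges in ℤ_17 to 1/(1 − a) = 1/(1 − (-1054)) = 1/1055. Expand this rational in ℤ_17: compute digits iteratively via d_i = x_i mod 17, x_{i+1} = (x_i − d_i)/17. The first 4 digits are (1, 6, 15, 16).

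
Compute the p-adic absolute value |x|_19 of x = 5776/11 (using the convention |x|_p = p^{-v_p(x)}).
|5776/11|_19 = 1/361

Step 1 — compute v_19(x) by factoring powers of 19 out of the numerator and denominator: v_19(5776/11) = 2. Step 2 — apply |x|_p = p^{-v_p(x)} = 19^{-2} = 1/361.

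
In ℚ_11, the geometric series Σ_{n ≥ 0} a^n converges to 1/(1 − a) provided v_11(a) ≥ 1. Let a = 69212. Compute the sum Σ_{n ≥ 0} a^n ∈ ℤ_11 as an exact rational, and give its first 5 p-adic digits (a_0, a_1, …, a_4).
Σ a^n = 1/(1 − a) = -1/69211;  first 5 digits = (1, 0, 0, 8, 4)

v_11(a) = 3 ≥ 1, so the series converges in ℤ_11 to 1/(1 − a) = 1/(1 − 69212) = -1/69211. Expand this rational in ℤ_11: compute digits iteratively via d_i = x_i mod 11, x_{i+1} = (x_i − d_i)/11. The first 5 digits are (1, 0, 0, 8, 4).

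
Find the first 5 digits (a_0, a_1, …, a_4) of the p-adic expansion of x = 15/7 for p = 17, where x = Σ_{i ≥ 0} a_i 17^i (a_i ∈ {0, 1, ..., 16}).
(a_0, …, a_4) = (7, 7, 2, 12, 9)

v_17(15/7) = 0 (numerator and denominator both coprime to 17), so x ∈ ℤ_17^×. Compute digits iteratively via a_i = x_i mod 17, x_{i+1} = (x_i − a_i)/17, with x_0 = x:
  x_0 = 15/7;  a_0 = 7;  x_1 = (x_0 − 7)/17 = -2/7
  x_1 = -2/7;  a_1 = 7;  x_2 = (x_1 − 7)/17 = -3/7
  x_2 = -3/7;  a_2 = 2;  x_3 = (x_2 − 2)/17 = -1/7
  x_3 = -1/7;  a_3 = 12;  x_4 = (x_3 − 12)/17 = -5/7
  x_4 = -5/7;  a_4 = 9;  x_5 = (x_4 − 9)/17 = -4/7
Digits: (7, 7, 2, 12, 9).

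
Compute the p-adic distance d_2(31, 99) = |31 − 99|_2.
d_2(31, 99) = 1/4

Step 1 — x − y = 31 − 99 = -68. Step 2 — v_2(-68) = 2 (factor: -68 = −(2^2 · 17); the sign does not affect v_p). Step 3 — |x − y|_2 = 2^{-2} = 1/4.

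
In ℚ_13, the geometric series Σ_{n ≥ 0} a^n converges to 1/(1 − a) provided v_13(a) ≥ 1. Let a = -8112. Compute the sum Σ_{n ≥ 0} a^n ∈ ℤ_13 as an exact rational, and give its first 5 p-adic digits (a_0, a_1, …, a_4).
Σ a^n = 1/(1 − a) = 1/8113;  first 5 digits = (1, 0, 4, 9, 2)

v_13(a) = 2 ≥ 1, so the series converges in ℤ_13 to 1/(1 − a) = 1/(1 − (-8112)) = 1/8113. Expand this rational in ℤ_13: compute digits iteratively via d_i = x_i mod 13, x_{i+1} = (x_i − d_i)/13. The first 5 digits are (1, 0, 4, 9, 2).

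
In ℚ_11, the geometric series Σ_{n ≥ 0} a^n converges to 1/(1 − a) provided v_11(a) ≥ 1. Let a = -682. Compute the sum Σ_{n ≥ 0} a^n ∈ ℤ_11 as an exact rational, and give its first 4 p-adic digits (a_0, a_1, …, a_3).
Σ a^n = 1/(1 − a) = 1/683;  first 4 digits = (1, 4, 10, 5)

v_11(a) = 1 ≥ 1, so the series converges in ℤ_11 to 1/(1 − a) = 1/(1 − (-682)) = 1/683. Expand this rational in ℤ_11: compute digits iteratively via d_i = x_i mod 11, x_{i+1} = (x_i − d_i)/11. The first 4 digits are (1, 4, 10, 5).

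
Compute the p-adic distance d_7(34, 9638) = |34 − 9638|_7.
d_7(34, 9638) = 1/2401

Step 1 — x − y = 34 − 9638 = -9604. Step 2 — v_7(-9604) = 4 (factor: -9604 = −(7^4 · 4); the sign does not affect v_p). Step 3 — |x − y|_7 = 7^{-4} = 1/2401.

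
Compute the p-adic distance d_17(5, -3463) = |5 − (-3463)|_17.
d_17(5, -3463) = 1/289

Step 1 — x − y = 5 − (-3463) = 3468. Step 2 — v_17(3468) = 2 (factor: 3468 = (17^2 · 12); the sign does not affect v_p). Step 3 — |x − y|_17 = 17^{-2} = 1/289.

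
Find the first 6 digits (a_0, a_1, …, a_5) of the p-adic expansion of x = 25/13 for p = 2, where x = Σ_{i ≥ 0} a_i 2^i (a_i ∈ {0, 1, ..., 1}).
(a_0, …, a_5) = (1, 0, 1, 1, 1, 1)

v_2(25/13) = 0 (numerator and denominator both coprime to 2), so x ∈ ℤ_2^×. Compute digits iteratively via a_i = x_i mod 2, x_{i+1} = (x_i − a_i)/2, with x_0 = x:
  x_0 = 25/13;  a_0 = 1;  x_1 = (x_0 − 1)/2 = 6/13
  x_1 = 6/13;  a_1 = 0;  x_2 = (x_1 − 0)/2 = 3/13
  x_2 = 3/13;  a_2 = 1;  x_3 = (x_2 − 1)/2 = -5/13
  x_3 = -5/13;  a_3 = 1;  x_4 = (x_3 − 1)/2 = -9/13
  x_4 = -9/13;  a_4 = 1;  x_5 = (x_4 − 1)/2 = -11/13
  x_5 = -11/13;  a_5 = 1;  x_6 = (x_5 − 1)/2 = -12/13
Digits: (1, 0, 1, 1, 1, 1).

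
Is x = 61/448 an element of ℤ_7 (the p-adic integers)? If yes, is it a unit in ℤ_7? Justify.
x ∉ ℤ_7 (v_7(x) = -1 < 0)

ℤ_7 = {x ∈ ℚ_7 : v_7(x) ≥ 0} and ℤ_7^× = {x ∈ ℤ_7 : v_7(x) = 0}. Here v_7(61/448) = v_7(num) − v_7(den) = -1; compare against these criteria.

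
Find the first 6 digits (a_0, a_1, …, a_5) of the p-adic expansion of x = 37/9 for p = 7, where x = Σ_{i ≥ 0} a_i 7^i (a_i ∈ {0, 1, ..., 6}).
(a_0, …, a_5) = (1, 2, 6, 3, 1, 6)

v_7(37/9) = 0 (numerator and denominator both coprime to 7), so x ∈ ℤ_7^×. Compute digits iteratively via a_i = x_i mod 7, x_{i+1} = (x_i − a_i)/7, with x_0 = x:
  x_0 = 37/9;  a_0 = 1;  x_1 = (x_0 − 1)/7 = 4/9
  x_1 = 4/9;  a_1 = 2;  x_2 = (x_1 − 2)/7 = -2/9
  x_2 = -2/9;  a_2 = 6;  x_3 = (x_2 − 6)/7 = -8/9
  x_3 = -8/9;  a_3 = 3;  x_4 = (x_3 − 3)/7 = -5/9
  x_4 = -5/9;  a_4 = 1;  x_5 = (x_4 − 1)/7 = -2/9
  x_5 = -2/9;  a_5 = 6;  x_6 = (x_5 − 6)/7 = -8/9
Digits: (1, 2, 6, 3, 1, 6).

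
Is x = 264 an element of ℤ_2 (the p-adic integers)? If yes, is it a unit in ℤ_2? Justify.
x ∈ ℤ_2 but not a unit; v_2(x) = 3 > 0

ℤ_2 = {x ∈ ℚ_2 : v_2(x) ≥ 0} and ℤ_2^× = {x ∈ ℤ_2 : v_2(x) = 0}. Here v_2(264) = v_2(num) − v_2(den) = 3; compare against these criteria.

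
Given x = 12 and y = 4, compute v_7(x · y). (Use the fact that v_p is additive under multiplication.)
v_7(48) = 0

v_p(x) = 0 (factor: 12 = 7^0 · 12); v_p(y) = 0 (factor: 4 = 7^0 · 4). Additivity: v_p(xy) = v_p(x) + v_p(y) = 0 + 0 = 0. (Direct check: xy = 48 = 7^0 · (48).)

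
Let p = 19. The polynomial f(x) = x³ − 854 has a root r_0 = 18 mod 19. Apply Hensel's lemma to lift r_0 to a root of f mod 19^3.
r_2 = 6060 (mod 6859)

Hensel: r_{i+1} = r_i − f(r_i)/f′(r_i) mod 19^{i+2}, where f′(x) = 3x². Iterate:
  r_0 = 18 (mod 19)
  r_1 = 284 (mod 361)
  r_2 = 6060 (mod 6859)
Final: r = 6060 with f(r) ≡ 0 mod 19^3.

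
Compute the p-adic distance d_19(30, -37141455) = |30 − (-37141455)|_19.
d_19(30, -37141455) = 1/2476099

Step 1 — x − y = 30 − (-37141455) = 37141485. Step 2 — v_19(37141485) = 5 (factor: 37141485 = (19^5 · 15); the sign does not affect v_p). Step 3 — |x − y|_19 = 19^{-5} = 1/2476099.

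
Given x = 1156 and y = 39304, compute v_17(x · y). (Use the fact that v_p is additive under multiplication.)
v_17(45435424) = 5

v_p(x) = 2 (factor: 1156 = 17^2 · 4); v_p(y) = 3 (factor: 39304 = 17^3 · 8). Additivity: v_p(xy) = v_p(x) + v_p(y) = 2 + 3 = 5. (Direct check: xy = 45435424 = 17^5 · (32).)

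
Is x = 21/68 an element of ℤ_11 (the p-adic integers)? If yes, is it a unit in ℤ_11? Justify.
x ∈ ℤ_11^× (unit); v_11(x) = 0

ℤ_11 = {x ∈ ℚ_11 : v_11(x) ≥ 0} and ℤ_11^× = {x ∈ ℤ_11 : v_11(x) = 0}. Here v_11(21/68) = v_11(num) − v_11(den) = 0; compare against these criteria.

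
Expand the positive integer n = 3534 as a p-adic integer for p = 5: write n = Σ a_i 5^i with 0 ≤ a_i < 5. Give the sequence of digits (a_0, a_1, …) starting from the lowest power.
(a_0, a_1, …) = (4, 1, 1, 3, 0, 1)

Repeated division by 5 gives the digits low-to-high: 3534 = 4 + 1·5^1 + 1·5^2 + 3·5^3 + 1·5^5. Digit sequence: (4, 1, 1, 3, 0, 1).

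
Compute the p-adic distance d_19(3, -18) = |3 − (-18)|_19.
d_19(3, -18) = 1

Step 1 — x − y = 3 − (-18) = 21. Step 2 — v_19(21) = 0 (factor: 21 = (19^0 · 21); the sign does not affect v_p). Step 3 — |x − y|_19 = 19^{0} = 1.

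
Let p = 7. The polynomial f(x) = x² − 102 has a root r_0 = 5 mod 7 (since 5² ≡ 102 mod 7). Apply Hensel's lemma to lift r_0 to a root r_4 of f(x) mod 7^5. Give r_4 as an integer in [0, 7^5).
r_4 = 1174 (mod 16807)

Hensel's recurrence: r_{i+1} = r_i − f(r_i)·(f′(r_i))^{-1} mod 7^{i+2}, with f′(x) = 2x. Iterate:
  r_0 = 5 (mod 7)
  r_1 = 47 (mod 49)
  r_2 = 145 (mod 343)
  r_3 = 1174 (mod 2401)
  r_4 = 1174 (mod 16807)
Final: r_4 = 1174, and one checks f(r_4) ≡ 0 mod 7^5.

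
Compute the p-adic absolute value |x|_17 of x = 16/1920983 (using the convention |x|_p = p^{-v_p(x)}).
|16/1920983|_17 = 83521

Step 1 — compute v_17(x) by factoring powers of 17 out of the numerator and denominator: v_17(16/1920983) = -4. Step 2 — apply |x|_p = p^{-v_p(x)} = 17^{4} = 83521.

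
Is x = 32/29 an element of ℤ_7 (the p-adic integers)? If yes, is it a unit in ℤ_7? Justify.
x ∈ ℤ_7^× (unit); v_7(x) = 0

ℤ_7 = {x ∈ ℚ_7 : v_7(x) ≥ 0} and ℤ_7^× = {x ∈ ℤ_7 : v_7(x) = 0}. Here v_7(32/29) = v_7(num) − v_7(den) = 0; compare against these criteria.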